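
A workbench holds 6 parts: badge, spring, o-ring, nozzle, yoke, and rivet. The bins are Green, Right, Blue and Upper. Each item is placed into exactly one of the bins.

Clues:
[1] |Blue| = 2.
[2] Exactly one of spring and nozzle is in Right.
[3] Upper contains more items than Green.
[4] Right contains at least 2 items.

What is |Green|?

0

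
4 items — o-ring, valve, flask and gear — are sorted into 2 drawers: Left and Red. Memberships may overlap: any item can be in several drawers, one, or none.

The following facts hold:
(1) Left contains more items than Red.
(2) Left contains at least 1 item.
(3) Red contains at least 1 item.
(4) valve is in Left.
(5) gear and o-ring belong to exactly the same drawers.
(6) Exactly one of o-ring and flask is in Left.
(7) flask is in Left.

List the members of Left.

From (4): valve ∈ Left.
From (7): flask ∈ Left.
(6) (exactly one): o-ring ∉ Left.
(5): gear matches o-ring: gear ∉ Left.

Left = {flask, valve}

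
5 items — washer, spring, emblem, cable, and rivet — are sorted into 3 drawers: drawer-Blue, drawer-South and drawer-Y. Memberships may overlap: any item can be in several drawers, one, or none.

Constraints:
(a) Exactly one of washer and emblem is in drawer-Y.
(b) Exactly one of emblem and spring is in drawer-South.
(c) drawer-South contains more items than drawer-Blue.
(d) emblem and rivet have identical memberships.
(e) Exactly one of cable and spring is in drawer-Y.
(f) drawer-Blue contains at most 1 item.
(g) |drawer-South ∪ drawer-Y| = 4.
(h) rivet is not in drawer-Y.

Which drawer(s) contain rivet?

rivet: drawer-South

From (h): rivet ∉ drawer-Y.
(d): emblem matches rivet: emblem ∉ drawer-Y.
(a) (exactly one): washer ∈ drawer-Y.
Suppose rivet ∈ drawer-Blue: no assignment then satisfies all the clues, so rivet ∉ drawer-Blue.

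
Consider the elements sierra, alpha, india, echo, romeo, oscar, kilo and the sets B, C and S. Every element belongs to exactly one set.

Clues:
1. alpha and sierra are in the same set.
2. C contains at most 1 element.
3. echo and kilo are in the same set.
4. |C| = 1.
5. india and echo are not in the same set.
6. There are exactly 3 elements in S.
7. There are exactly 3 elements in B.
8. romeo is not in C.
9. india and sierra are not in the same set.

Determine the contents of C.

C = {india}

From (8): romeo ∉ C.
Suppose sierra ∈ C: no assignment then satisfies all the clues, so sierra ∉ C.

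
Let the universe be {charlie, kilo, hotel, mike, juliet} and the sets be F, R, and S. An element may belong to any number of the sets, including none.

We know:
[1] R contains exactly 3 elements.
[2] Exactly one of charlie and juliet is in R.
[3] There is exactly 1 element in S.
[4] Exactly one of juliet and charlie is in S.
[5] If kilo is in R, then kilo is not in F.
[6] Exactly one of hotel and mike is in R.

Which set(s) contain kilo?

kilo: R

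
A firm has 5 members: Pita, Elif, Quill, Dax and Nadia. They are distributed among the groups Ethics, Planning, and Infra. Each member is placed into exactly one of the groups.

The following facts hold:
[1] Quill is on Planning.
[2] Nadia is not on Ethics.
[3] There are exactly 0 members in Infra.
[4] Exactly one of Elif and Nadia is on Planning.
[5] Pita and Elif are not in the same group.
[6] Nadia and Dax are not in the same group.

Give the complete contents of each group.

Ethics = {Dax, Elif}; Planning = {Nadia, Pita, Quill}; Infra = {}

From (1): Quill ∈ Planning.
From (2): Nadia ∉ Ethics.
(3): Infra already has 0, so the rest are out.
Only one group left: Nadia ∈ Planning.
(4) (exactly one): Elif ∉ Planning.
(6): Dax ∉ Planning.
Only one group left: Elif ∈ Ethics.
Only one group left: Dax ∈ Ethics.
(5): Pita ∉ Ethics.
Only one group left: Pita ∈ Planning.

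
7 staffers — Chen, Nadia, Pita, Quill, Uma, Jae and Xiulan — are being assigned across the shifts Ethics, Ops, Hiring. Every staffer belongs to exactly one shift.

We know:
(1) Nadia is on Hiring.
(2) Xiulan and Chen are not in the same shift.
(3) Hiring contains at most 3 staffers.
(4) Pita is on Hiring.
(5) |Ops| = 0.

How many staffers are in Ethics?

From (1): Nadia ∈ Hiring.
From (4): Pita ∈ Hiring.
(5): Ops already has 0, so the rest are out.
Suppose Quill ∉ Ethics: no assignment then satisfies all the clues, so Quill ∈ Ethics.

4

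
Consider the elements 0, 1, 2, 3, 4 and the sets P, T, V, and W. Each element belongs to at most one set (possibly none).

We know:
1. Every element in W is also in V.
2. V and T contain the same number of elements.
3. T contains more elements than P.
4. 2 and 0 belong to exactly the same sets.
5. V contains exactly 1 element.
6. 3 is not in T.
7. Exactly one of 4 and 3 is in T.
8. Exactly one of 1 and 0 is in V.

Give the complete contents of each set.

P = {}; T = {4}; V = {1}; W = {}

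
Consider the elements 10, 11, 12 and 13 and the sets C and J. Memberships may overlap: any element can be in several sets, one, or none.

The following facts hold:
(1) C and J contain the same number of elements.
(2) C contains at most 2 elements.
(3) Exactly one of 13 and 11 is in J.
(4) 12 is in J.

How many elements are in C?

2

From (4): 12 ∈ J.
Suppose 10 ∈ J: no assignment then satisfies all the clues, so 10 ∉ J.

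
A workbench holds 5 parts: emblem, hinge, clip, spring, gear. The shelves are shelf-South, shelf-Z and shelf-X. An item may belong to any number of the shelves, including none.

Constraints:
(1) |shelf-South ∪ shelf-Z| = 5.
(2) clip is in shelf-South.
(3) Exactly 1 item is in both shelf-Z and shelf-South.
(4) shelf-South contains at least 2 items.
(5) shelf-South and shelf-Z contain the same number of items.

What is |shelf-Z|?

3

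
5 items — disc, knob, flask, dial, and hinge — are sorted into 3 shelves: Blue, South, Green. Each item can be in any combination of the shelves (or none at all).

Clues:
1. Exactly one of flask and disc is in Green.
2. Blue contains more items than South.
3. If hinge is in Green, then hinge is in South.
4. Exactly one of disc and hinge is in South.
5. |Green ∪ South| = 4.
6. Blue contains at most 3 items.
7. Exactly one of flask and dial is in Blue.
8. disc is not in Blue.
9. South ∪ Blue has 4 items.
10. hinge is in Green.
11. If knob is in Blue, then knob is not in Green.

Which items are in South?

South = {flask, hinge}

From (8): disc ∉ Blue.
From (10): hinge ∈ Green.
(3): hinge ∈ South.
(4) (exactly one): disc ∉ South.
Suppose knob ∈ South: no assignment then satisfies all the clues, so knob ∉ South.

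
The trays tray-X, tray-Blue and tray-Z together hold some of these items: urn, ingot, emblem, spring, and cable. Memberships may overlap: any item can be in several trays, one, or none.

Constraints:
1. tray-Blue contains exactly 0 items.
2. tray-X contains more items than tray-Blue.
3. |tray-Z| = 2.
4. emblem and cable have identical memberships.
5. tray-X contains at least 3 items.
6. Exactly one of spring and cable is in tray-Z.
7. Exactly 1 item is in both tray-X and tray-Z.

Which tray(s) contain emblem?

emblem: tray-X

(1): tray-Blue already has 0, so the rest are out.
Suppose emblem ∉ tray-X: no assignment then satisfies all the clues, so emblem ∈ tray-X.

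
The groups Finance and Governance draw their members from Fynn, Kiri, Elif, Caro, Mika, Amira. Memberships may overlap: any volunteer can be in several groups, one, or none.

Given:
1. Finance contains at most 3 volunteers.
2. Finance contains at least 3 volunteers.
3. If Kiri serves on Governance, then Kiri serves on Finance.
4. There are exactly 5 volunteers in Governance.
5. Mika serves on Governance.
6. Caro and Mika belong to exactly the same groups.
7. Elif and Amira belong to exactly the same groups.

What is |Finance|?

From (5): Mika ∈ Governance.
(6): Caro matches Mika: Caro ∈ Governance.
Suppose Elif ∉ Governance: no assignment then satisfies all the clues, so Elif ∈ Governance.

3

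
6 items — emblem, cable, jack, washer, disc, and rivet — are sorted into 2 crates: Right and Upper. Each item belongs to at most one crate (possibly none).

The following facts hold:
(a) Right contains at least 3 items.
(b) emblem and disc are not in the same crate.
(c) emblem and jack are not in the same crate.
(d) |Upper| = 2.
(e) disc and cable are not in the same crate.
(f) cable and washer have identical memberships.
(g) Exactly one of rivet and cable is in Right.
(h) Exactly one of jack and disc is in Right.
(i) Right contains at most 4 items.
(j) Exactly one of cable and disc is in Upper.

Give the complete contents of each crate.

Right = {cable, jack, washer}; Upper = {disc, rivet}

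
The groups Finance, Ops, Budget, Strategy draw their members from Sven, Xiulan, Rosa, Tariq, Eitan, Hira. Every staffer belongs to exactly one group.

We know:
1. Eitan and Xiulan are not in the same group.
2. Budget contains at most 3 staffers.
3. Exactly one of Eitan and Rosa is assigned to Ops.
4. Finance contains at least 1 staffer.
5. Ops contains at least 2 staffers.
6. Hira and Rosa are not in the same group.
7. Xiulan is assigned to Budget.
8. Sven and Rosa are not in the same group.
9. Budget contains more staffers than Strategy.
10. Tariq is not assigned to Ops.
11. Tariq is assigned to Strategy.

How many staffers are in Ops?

2

From (7): Xiulan ∈ Budget.
From (10): Tariq ∉ Ops.
From (11): Tariq ∈ Strategy.
(1): Eitan ∉ Budget.
Suppose Sven ∈ Strategy: no assignment then satisfies all the clues, so Sven ∉ Strategy.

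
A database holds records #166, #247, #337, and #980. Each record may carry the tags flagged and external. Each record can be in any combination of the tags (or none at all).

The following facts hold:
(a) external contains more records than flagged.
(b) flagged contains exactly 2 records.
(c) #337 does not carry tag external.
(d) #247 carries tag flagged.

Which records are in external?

From (c): #337 ∉ external.
From (d): #247 ∈ flagged.
Suppose #166 ∉ external: no assignment then satisfies all the clues, so #166 ∈ external.

external = {#166, #247, #980}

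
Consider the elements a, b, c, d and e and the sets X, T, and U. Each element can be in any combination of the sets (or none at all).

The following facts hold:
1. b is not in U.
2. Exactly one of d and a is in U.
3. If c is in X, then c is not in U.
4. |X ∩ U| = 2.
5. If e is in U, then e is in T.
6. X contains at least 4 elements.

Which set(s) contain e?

From (1): b ∉ U.
Suppose e ∉ X: no assignment then satisfies all the clues, so e ∈ X.

e: T, U, X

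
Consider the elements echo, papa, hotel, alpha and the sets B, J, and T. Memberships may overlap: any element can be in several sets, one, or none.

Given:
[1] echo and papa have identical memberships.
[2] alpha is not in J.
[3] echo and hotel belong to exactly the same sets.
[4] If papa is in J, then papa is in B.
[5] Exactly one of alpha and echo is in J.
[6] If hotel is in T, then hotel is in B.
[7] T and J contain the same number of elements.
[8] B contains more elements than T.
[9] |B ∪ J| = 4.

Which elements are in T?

T = {echo, hotel, papa}

From (2): alpha ∉ J.
(5) (exactly one): echo ∈ J.
(1): papa matches echo: papa ∈ J.
(3): hotel matches echo: hotel ∈ J.
(4): papa ∈ B.
(1): echo matches papa: echo ∈ B.
(3): hotel matches echo: hotel ∈ B.
Suppose echo ∉ T: no assignment then satisfies all the clues, so echo ∈ T.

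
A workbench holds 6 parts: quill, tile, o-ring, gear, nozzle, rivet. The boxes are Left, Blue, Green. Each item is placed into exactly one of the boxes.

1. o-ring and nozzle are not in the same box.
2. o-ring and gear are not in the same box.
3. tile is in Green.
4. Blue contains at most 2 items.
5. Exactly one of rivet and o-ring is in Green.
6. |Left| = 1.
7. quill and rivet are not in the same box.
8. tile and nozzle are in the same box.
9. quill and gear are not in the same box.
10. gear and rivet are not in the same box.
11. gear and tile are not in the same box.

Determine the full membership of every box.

Left = {gear}; Blue = {o-ring, quill}; Green = {nozzle, rivet, tile}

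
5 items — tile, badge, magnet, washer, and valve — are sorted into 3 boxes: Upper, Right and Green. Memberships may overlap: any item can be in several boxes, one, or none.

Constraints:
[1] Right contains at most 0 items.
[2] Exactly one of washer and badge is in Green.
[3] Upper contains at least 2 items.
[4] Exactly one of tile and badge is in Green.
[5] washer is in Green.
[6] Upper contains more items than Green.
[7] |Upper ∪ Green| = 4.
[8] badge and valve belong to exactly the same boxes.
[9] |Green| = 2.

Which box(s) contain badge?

badge: Upper

From (5): washer ∈ Green.
(1): Right already has 0, so the rest are out.
(2) (exactly one): badge ∉ Green.
(4) (exactly one): tile ∈ Green.
(8): valve matches badge: valve ∉ Green.
(9): Green already has 2, so the rest are out.
Suppose badge ∉ Upper: no assignment then satisfies all the clues, so badge ∈ Upper.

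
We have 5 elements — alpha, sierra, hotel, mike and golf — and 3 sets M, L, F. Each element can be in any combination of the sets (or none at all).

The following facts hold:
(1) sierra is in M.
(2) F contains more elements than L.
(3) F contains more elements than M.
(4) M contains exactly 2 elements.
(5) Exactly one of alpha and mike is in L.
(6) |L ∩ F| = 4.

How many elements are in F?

5

From (1): sierra ∈ M.
Suppose alpha ∉ F: no assignment then satisfies all the clues, so alpha ∈ F.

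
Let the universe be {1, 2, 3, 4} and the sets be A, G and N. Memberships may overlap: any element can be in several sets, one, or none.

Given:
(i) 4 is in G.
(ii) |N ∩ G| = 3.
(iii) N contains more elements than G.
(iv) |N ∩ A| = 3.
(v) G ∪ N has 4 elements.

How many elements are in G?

3

From (i): 4 ∈ G.
Suppose 1 ∉ N: no assignment then satisfies all the clues, so 1 ∈ N.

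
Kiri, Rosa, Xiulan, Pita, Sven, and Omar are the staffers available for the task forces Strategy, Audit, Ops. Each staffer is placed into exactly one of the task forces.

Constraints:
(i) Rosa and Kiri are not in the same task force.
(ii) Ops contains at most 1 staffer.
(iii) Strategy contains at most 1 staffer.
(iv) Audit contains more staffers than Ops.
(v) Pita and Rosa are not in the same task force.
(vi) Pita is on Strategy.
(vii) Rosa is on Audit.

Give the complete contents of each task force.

From (vi): Pita ∈ Strategy.
From (vii): Rosa ∈ Audit.
(i): Kiri ∉ Audit.
(iii): Strategy already has 1, so the rest are out.
Only one task force left: Kiri ∈ Ops.
(ii): Ops already has 1, so the rest are out.
Only one task force left: Xiulan ∈ Audit.
Only one task force left: Sven ∈ Audit.
Only one task force left: Omar ∈ Audit.

Strategy = {Pita}; Audit = {Omar, Rosa, Sven, Xiulan}; Ops = {Kiri}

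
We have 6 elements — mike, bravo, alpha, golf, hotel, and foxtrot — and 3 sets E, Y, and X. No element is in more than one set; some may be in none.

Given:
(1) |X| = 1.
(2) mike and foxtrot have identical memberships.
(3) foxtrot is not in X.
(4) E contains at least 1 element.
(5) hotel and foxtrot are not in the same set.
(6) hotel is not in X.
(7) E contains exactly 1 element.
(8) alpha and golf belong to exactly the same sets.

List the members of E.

From (3): foxtrot ∉ X.
From (6): hotel ∉ X.
(2): mike matches foxtrot: mike ∉ X.
Suppose mike ∈ E: no assignment then satisfies all the clues, so mike ∉ E.

E = {hotel}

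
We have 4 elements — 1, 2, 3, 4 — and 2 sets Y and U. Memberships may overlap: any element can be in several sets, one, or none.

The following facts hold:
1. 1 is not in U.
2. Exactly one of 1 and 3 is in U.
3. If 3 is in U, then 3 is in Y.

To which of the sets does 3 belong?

From (1): 1 ∉ U.
(2) (exactly one): 3 ∈ U.
(3): 3 ∈ Y.

3: U, Y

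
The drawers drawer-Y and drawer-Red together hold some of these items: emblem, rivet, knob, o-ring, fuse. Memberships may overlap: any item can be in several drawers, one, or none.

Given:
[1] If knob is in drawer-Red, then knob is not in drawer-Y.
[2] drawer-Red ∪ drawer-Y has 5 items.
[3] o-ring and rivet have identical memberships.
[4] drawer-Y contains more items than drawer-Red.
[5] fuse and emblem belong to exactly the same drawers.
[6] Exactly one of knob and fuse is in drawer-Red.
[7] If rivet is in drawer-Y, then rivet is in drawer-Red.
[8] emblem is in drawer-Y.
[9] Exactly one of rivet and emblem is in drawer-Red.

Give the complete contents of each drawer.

From (8): emblem ∈ drawer-Y.
(5): fuse matches emblem: fuse ∈ drawer-Y.
Suppose emblem ∈ drawer-Red: no assignment then satisfies all the clues, so emblem ∉ drawer-Red.

drawer-Y = {emblem, fuse, o-ring, rivet}; drawer-Red = {knob, o-ring, rivet}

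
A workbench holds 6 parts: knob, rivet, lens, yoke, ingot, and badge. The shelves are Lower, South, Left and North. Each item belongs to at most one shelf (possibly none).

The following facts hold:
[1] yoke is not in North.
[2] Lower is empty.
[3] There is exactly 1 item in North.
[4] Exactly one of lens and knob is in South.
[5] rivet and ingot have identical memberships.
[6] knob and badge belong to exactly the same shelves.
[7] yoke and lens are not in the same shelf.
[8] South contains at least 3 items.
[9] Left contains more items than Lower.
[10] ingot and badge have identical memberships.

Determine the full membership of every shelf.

Lower = {}; South = {badge, ingot, knob, rivet}; Left = {yoke}; North = {lens}

From (1): yoke ∉ North.
(2): Lower already has 0, so the rest are out.
Suppose knob ∉ South: no assignment then satisfies all the clues, so knob ∈ South.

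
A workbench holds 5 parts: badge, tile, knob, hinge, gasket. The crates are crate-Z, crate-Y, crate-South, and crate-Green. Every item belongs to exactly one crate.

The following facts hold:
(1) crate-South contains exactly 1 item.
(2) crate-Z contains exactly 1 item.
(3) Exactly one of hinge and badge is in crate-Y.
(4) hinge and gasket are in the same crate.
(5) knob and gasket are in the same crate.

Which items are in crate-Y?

crate-Y = {gasket, hinge, knob}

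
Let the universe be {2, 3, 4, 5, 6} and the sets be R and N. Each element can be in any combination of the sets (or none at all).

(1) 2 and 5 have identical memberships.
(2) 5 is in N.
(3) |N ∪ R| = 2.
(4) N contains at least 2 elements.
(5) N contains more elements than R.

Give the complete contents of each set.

R = {}; N = {2, 5}

From (2): 5 ∈ N.
(1): 2 matches 5: 2 ∈ N.
Suppose 2 ∈ R: no assignment then satisfies all the clues, so 2 ∉ R.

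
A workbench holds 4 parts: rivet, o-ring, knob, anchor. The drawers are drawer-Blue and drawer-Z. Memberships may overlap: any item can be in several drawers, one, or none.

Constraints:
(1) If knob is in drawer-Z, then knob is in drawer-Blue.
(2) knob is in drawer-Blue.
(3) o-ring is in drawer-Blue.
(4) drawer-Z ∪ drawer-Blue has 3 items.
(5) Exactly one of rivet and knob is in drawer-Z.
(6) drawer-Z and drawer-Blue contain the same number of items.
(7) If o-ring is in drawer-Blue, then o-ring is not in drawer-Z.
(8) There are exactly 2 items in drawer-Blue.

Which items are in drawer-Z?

drawer-Z = {anchor, knob}

From (2): knob ∈ drawer-Blue.
From (3): o-ring ∈ drawer-Blue.
(7): o-ring ∉ drawer-Z.
(8): drawer-Blue already has 2, so the rest are out.
Suppose rivet ∈ drawer-Z: no assignment then satisfies all the clues, so rivet ∉ drawer-Z.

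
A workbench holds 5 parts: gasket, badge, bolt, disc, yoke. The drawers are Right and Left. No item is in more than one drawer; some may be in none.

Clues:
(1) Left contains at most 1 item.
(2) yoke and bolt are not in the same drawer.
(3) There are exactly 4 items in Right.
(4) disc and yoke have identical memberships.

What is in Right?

Right = {badge, disc, gasket, yoke}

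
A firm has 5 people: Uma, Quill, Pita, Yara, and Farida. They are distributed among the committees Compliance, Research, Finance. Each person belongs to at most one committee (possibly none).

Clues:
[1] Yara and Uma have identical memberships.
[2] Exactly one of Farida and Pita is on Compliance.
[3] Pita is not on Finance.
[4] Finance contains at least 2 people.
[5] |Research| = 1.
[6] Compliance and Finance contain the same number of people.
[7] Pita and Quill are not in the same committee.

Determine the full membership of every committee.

Compliance = {Farida, Quill}; Research = {Pita}; Finance = {Uma, Yara}

From (3): Pita ∉ Finance.
Suppose Uma ∈ Compliance: no assignment then satisfies all the clues, so Uma ∉ Compliance.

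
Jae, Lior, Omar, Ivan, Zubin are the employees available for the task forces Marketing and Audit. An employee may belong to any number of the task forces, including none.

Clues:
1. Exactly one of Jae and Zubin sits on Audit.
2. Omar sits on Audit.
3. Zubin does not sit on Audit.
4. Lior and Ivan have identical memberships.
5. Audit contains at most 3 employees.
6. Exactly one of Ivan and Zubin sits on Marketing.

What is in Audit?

Audit = {Jae, Omar}

From (2): Omar ∈ Audit.
From (3): Zubin ∉ Audit.
(1) (exactly one): Jae ∈ Audit.
Suppose Lior ∈ Audit: no assignment then satisfies all the clues, so Lior ∉ Audit.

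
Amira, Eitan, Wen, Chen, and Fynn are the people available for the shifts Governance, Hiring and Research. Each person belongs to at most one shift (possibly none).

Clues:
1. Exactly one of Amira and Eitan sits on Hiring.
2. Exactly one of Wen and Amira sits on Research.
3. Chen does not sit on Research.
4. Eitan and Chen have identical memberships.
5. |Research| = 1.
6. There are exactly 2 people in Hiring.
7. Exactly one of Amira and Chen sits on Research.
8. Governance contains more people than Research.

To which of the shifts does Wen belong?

From (3): Chen ∉ Research.
(4): Eitan matches Chen: Eitan ∉ Research.
(7) (exactly one): Amira ∈ Research.
(1) (exactly one): Eitan ∈ Hiring.
(2) (exactly one): Wen ∉ Research.
(4): Chen matches Eitan: Chen ∉ Governance.
(4): Chen matches Eitan: Chen ∈ Hiring.
(5): Research already has 1, so the rest are out.
(6): Hiring already has 2, so the rest are out.
Suppose Wen ∉ Governance: no assignment then satisfies all the clues, so Wen ∈ Governance.

Wen: Governance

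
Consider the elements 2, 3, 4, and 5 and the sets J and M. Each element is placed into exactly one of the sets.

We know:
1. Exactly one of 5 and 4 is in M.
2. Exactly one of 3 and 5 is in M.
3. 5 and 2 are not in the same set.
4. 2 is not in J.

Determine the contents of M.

M = {2, 3, 4}

From (4): 2 ∉ J.
Only one set left: 2 ∈ M.
(3): 5 ∉ M.
Only one set left: 5 ∈ J.
(1) (exactly one): 4 ∈ M.
(2) (exactly one): 3 ∈ M.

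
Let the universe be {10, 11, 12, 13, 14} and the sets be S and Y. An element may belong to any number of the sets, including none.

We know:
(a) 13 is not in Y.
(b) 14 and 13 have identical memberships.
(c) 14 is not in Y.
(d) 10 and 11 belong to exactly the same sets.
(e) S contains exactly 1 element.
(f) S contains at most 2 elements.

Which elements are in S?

S = {12}

From (a): 13 ∉ Y.
From (c): 14 ∉ Y.
Suppose 10 ∈ S: no assignment then satisfies all the clues, so 10 ∉ S.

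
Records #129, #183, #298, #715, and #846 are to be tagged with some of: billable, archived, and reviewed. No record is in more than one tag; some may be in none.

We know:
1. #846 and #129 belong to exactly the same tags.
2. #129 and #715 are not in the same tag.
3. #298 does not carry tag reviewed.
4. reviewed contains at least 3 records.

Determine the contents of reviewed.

reviewed = {#129, #183, #846}

From (3): #298 ∉ reviewed.
Suppose #129 ∉ reviewed: no assignment then satisfies all the clues, so #129 ∈ reviewed.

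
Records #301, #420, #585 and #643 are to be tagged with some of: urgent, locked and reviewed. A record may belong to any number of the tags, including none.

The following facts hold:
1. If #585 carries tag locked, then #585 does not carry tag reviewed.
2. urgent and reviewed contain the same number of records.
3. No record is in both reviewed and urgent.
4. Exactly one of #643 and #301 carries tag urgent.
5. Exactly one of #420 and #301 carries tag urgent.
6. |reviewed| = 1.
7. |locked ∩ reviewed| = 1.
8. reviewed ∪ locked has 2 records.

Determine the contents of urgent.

urgent = {#301}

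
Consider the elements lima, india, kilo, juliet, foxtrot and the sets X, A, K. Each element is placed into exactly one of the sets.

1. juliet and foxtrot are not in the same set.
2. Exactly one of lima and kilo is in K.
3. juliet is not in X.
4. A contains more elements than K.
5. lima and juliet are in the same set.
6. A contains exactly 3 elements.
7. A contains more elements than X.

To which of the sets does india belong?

india: A

From (3): juliet ∉ X.
(5): lima matches juliet: lima ∉ X.
Suppose india ∈ X: no assignment then satisfies all the clues, so india ∉ X.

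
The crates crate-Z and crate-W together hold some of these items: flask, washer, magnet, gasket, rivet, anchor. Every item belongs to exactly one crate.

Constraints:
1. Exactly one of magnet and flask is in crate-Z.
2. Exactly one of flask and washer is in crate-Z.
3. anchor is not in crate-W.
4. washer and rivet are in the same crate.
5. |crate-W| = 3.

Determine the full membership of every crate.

crate-Z = {anchor, flask, gasket}; crate-W = {magnet, rivet, washer}

From (3): anchor ∉ crate-W.
Only one crate left: anchor ∈ crate-Z.
Suppose flask ∉ crate-Z: no assignment then satisfies all the clues, so flask ∈ crate-Z.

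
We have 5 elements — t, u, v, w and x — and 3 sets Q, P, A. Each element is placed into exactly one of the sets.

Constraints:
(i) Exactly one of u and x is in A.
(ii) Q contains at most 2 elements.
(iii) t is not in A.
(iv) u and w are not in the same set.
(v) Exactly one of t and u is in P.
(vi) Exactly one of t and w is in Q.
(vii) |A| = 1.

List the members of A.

A = {u}

From (iii): t ∉ A.
Suppose u ∉ A: no assignment then satisfies all the clues, so u ∈ A.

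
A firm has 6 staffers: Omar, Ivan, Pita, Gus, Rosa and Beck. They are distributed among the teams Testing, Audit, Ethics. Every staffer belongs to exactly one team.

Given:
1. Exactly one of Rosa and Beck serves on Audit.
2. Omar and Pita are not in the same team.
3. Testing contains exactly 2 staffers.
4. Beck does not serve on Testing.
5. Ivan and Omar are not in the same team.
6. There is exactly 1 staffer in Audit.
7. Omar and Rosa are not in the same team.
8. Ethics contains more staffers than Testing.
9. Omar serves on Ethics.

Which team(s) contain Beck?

Beck: Ethics

From (4): Beck ∉ Testing.
From (9): Omar ∈ Ethics.
(2): Pita ∉ Ethics.
(5): Ivan ∉ Ethics.
(7): Rosa ∉ Ethics.
Suppose Beck ∈ Audit: no assignment then satisfies all the clues, so Beck ∉ Audit.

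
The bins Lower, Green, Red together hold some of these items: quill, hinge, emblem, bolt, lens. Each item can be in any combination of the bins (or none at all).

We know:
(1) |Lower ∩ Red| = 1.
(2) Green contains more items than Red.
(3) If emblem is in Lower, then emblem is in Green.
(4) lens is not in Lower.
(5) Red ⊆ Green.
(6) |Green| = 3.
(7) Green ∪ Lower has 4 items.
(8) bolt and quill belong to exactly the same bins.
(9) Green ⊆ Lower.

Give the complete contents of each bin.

Lower = {bolt, emblem, hinge, quill}; Green = {bolt, emblem, quill}; Red = {emblem}

From (4): lens ∉ Lower.
(9) contrapositive: lens ∉ Green.
(5) contrapositive: lens ∉ Red.
Suppose quill ∉ Lower: no assignment then satisfies all the clues, so quill ∈ Lower.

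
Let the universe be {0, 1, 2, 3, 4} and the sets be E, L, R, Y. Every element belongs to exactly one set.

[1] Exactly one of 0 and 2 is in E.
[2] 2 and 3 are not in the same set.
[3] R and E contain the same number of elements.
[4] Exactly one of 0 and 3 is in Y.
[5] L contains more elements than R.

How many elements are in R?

1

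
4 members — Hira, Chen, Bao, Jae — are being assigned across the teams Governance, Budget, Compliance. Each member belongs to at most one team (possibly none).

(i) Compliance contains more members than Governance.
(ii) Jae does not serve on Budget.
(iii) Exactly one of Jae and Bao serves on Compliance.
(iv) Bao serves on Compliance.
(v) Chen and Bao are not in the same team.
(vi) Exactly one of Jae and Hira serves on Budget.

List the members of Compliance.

From (ii): Jae ∉ Budget.
From (iv): Bao ∈ Compliance.
(iii) (exactly one): Jae ∉ Compliance.
(v): Chen ∉ Compliance.
(vi) (exactly one): Hira ∈ Budget.

Compliance = {Bao}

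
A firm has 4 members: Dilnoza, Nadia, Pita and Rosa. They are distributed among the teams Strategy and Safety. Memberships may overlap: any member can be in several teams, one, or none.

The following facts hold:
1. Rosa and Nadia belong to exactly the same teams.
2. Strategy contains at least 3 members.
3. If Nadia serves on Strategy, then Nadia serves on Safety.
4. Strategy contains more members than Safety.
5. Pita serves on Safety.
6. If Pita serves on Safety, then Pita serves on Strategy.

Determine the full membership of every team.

From (5): Pita ∈ Safety.
(6): Pita ∈ Strategy.
Suppose Dilnoza ∉ Strategy: no assignment then satisfies all the clues, so Dilnoza ∈ Strategy.

Strategy = {Dilnoza, Nadia, Pita, Rosa}; Safety = {Nadia, Pita, Rosa}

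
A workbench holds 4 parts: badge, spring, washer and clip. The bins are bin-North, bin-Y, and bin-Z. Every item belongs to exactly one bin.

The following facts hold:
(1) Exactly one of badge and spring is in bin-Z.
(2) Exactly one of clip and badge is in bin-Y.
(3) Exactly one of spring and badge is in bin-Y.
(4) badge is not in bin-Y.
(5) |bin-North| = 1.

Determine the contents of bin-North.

bin-North = {washer}

From (4): badge ∉ bin-Y.
(2) (exactly one): clip ∈ bin-Y.
(3) (exactly one): spring ∈ bin-Y.
(1) (exactly one): badge ∈ bin-Z.
(5): only 1 candidates remain for bin-North, so all are in.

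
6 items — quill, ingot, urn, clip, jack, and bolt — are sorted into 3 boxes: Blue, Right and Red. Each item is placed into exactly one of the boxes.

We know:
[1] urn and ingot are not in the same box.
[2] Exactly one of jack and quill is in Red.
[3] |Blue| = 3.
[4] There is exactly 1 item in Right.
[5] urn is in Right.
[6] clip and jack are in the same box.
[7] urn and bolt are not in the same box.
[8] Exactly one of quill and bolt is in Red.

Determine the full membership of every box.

Blue = {bolt, clip, jack}; Right = {urn}; Red = {ingot, quill}

From (5): urn ∈ Right.
(1): ingot ∉ Right.
(4): Right already has 1, so the rest are out.
Suppose quill ∈ Blue: no assignment then satisfies all the clues, so quill ∉ Blue.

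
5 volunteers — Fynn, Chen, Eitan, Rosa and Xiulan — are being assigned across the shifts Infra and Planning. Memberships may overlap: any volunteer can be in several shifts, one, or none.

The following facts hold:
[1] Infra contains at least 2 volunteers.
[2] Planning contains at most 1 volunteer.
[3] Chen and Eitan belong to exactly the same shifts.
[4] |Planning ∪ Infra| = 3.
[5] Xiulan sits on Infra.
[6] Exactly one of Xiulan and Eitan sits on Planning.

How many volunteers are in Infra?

3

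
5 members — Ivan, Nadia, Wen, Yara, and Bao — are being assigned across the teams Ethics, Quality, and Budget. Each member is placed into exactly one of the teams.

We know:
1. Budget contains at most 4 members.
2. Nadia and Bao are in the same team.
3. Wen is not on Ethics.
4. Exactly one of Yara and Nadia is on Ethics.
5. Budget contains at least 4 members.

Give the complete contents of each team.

Ethics = {Yara}; Quality = {}; Budget = {Bao, Ivan, Nadia, Wen}

From (3): Wen ∉ Ethics.
Suppose Ivan ∈ Ethics: no assignment then satisfies all the clues, so Ivan ∉ Ethics.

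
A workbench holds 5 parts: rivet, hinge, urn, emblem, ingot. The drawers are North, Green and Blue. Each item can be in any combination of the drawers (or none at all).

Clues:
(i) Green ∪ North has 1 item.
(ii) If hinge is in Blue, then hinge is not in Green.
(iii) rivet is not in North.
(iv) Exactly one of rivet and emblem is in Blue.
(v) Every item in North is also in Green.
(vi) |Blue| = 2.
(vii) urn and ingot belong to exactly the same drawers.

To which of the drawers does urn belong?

urn: none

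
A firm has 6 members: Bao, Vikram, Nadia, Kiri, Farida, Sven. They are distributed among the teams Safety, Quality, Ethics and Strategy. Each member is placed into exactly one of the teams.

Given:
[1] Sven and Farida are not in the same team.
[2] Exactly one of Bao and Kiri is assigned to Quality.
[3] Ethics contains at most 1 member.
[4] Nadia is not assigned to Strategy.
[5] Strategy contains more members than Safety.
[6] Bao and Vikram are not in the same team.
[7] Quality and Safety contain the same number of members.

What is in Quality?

Quality = {Bao}

From (4): Nadia ∉ Strategy.
Suppose Bao ∉ Quality: no assignment then satisfies all the clues, so Bao ∈ Quality.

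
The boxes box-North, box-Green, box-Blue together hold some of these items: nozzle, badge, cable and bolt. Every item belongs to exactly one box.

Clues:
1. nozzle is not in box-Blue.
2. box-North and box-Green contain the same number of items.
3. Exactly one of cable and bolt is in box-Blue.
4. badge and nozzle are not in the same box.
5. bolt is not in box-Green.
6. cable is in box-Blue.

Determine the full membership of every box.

box-North = {bolt}; box-Green = {nozzle}; box-Blue = {badge, cable}

From (1): nozzle ∉ box-Blue.
From (5): bolt ∉ box-Green.
From (6): cable ∈ box-Blue.
(3) (exactly one): bolt ∉ box-Blue.
Only one box left: bolt ∈ box-North.
Suppose nozzle ∈ box-North: no assignment then satisfies all the clues, so nozzle ∉ box-North.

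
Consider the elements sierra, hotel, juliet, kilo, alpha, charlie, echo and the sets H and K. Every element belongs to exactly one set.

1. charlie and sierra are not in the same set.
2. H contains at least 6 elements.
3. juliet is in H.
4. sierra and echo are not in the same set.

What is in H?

H = {alpha, charlie, echo, hotel, juliet, kilo}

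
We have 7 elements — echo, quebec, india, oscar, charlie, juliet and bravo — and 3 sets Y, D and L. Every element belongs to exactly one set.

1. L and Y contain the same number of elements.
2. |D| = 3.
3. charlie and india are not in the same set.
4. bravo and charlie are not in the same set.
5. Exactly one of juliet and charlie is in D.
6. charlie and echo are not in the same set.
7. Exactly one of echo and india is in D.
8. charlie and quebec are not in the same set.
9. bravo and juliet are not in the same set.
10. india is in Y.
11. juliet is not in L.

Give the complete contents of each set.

Y = {bravo, india}; D = {echo, juliet, quebec}; L = {charlie, oscar}

From (10): india ∈ Y.
From (11): juliet ∉ L.
(3): charlie ∉ Y.
(7) (exactly one): echo ∈ D.
(6): charlie ∉ D.
Only one set left: charlie ∈ L.
(4): bravo ∉ L.
(5) (exactly one): juliet ∈ D.
(8): quebec ∉ L.
(9): bravo ∉ D.
Only one set left: bravo ∈ Y.
Suppose quebec ∈ Y: no assignment then satisfies all the clues, so quebec ∉ Y.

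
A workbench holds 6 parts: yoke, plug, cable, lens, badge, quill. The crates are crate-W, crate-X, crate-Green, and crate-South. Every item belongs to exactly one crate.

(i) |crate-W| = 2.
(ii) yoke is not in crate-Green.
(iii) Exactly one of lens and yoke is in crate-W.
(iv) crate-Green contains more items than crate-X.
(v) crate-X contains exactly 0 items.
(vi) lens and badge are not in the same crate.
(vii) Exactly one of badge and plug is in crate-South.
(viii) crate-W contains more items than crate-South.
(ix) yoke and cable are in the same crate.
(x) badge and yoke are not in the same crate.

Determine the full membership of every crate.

crate-W = {cable, yoke}; crate-X = {}; crate-Green = {lens, plug, quill}; crate-South = {badge}

From (ii): yoke ∉ crate-Green.
(v): crate-X already has 0, so the rest are out.
(ix): cable matches yoke: cable ∉ crate-Green.
Suppose yoke ∉ crate-W: no assignment then satisfies all the clues, so yoke ∈ crate-W.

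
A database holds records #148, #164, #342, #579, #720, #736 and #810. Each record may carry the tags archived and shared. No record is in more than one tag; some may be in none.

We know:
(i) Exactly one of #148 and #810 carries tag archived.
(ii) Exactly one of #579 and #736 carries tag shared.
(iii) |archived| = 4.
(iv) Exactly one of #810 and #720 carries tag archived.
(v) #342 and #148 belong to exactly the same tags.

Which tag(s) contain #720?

#720: archived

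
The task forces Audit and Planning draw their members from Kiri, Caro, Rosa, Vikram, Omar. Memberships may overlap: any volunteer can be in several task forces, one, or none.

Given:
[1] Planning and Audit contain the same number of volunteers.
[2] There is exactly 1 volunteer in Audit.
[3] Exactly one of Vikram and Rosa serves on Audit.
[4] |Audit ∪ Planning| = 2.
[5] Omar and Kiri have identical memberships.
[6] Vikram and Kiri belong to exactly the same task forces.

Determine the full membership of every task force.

Audit = {Rosa}; Planning = {Caro}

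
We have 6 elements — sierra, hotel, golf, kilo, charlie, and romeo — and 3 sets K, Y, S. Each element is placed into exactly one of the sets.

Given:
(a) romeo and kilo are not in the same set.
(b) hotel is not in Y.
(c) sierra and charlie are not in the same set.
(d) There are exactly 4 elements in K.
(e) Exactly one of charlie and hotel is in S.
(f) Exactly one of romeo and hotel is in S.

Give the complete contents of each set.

K = {golf, hotel, kilo, sierra}; Y = {}; S = {charlie, romeo}

From (b): hotel ∉ Y.
Suppose sierra ∉ K: no assignment then satisfies all the clues, so sierra ∈ K.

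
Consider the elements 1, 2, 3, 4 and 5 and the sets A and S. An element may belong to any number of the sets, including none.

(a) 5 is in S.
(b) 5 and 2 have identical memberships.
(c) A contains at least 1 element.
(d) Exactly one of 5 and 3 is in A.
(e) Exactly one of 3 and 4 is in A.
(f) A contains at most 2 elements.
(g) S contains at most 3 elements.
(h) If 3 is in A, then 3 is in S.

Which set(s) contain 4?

4: none

From (a): 5 ∈ S.
(b): 2 matches 5: 2 ∈ S.
Suppose 4 ∈ A: no assignment then satisfies all the clues, so 4 ∉ A.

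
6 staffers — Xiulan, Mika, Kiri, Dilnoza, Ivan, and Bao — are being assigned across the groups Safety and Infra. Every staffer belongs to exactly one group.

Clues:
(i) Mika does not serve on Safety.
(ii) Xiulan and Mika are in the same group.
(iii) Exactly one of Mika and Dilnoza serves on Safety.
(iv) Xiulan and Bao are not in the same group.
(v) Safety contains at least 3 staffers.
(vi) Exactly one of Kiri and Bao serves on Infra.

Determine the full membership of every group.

Safety = {Bao, Dilnoza, Ivan}; Infra = {Kiri, Mika, Xiulan}

From (i): Mika ∉ Safety.
(ii): Xiulan matches Mika: Xiulan ∉ Safety.
(iii) (exactly one): Dilnoza ∈ Safety.
Only one group left: Xiulan ∈ Infra.
Only one group left: Mika ∈ Infra.
(iv): Bao ∉ Infra.
(vi) (exactly one): Kiri ∈ Infra.
Only one group left: Bao ∈ Safety.
(v): only 3 candidates remain for Safety, so all are in.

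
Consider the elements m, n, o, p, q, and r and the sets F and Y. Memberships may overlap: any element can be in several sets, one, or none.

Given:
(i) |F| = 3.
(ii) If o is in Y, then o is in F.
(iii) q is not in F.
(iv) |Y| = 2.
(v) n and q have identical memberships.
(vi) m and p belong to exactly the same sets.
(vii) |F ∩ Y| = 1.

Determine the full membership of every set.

F = {m, o, p}; Y = {o, r}

From (iii): q ∉ F.
(v): n matches q: n ∉ F.
Suppose m ∉ F: no assignment then satisfies all the clues, so m ∈ F.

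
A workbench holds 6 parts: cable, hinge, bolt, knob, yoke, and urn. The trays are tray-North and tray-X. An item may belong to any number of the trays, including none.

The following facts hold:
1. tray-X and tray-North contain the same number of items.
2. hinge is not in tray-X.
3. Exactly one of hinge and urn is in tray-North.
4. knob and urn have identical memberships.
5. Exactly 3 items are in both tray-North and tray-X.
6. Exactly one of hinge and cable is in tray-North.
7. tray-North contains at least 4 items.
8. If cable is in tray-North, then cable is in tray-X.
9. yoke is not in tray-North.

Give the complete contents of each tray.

tray-North = {bolt, cable, knob, urn}; tray-X = {cable, knob, urn, yoke}

From (2): hinge ∉ tray-X.
From (9): yoke ∉ tray-North.
Suppose cable ∉ tray-North: no assignment then satisfies all the clues, so cable ∈ tray-North.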